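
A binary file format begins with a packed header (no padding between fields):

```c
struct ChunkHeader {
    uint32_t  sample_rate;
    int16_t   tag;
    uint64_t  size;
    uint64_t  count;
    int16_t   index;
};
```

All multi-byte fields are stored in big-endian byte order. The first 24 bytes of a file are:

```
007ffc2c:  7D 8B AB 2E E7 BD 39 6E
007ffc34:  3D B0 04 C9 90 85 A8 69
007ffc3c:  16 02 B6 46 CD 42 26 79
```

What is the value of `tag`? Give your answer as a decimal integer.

-6211

`tag` follows `sample_rate` (4 bytes), so it starts at byte offset 4 and occupies 2 bytes.
Bytes at offsets 4..5: E7 BD.
Big-endian stores the most-significant byte at the lowest address.
The bytes are already most-significant first: 0xE7BD.
Top bit is set, so as a signed 16-bit value this is 0xE7BD − 2^16 = -6211.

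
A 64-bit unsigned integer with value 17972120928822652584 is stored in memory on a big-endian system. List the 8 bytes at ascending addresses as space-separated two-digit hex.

F9 69 CC C3 AE D6 6E A8

17972120928822652584 in hexadecimal, padded to 64 bits, is 0xF969CCC3AED66EA8.
Split into bytes (most-significant first): F9 69 CC C3 AE D6 6E A8.
In big-endian order the high byte comes first in memory.
So the memory order matches the most-significant-first order: F9 69 CC C3 AE D6 6E A8.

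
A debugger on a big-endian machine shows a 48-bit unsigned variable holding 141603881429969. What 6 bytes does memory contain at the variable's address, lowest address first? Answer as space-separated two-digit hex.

80 C9 B9 0D 2B D1

141603881429969 in hexadecimal, padded to 48 bits, is 0x80C9B90D2BD1.
Split into bytes (most-significant first): 80 C9 B9 0D 2B D1.
Big-endian: lowest address holds the most-significant byte.
So the memory order matches the most-significant-first order: 80 C9 B9 0D 2B D1.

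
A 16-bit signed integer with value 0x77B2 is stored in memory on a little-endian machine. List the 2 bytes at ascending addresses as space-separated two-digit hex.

B2 77

Split into bytes (most-significant first): 77 B2.
Little-endian: lowest address holds the least-significant byte.
So at ascending addresses the bytes are B2 77.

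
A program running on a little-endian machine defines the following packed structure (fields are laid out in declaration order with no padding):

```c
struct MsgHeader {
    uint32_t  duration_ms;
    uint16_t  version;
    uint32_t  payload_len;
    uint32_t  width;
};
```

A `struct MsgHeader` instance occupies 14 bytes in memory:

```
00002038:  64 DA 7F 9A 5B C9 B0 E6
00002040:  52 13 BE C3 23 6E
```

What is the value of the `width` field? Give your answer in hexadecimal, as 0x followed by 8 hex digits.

`width` follows `duration_ms` (4 B), `version` (2 B), `payload_len` (4 B), so it starts at offset 4 + 2 + 4 = 10 and occupies 4 bytes.
Bytes at offsets 10..13: BE C3 23 6E.
In little-endian order the low byte comes first in memory.
Reassemble most-significant byte first: 6E 23 C3 BE → 0x6E23C3BE.

0x6E23C3BE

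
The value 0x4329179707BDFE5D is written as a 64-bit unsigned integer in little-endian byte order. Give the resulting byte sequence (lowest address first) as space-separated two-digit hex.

Split into bytes (most-significant first): 43 29 17 97 07 BD FE 5D.
Little-endian: lowest address holds the least-significant byte.
So at ascending addresses the bytes are 5D FE BD 07 97 17 29 43.

5D FE BD 07 97 17 29 43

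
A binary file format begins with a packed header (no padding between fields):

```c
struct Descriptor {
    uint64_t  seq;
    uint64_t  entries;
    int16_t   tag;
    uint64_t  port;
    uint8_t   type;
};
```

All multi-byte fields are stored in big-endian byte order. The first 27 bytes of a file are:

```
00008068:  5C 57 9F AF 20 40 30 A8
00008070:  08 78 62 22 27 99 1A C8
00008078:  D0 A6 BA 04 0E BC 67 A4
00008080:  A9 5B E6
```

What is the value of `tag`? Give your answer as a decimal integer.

`tag` follows `seq` (8 B), `entries` (8 B), so it starts at offset 8 + 8 = 16 and occupies 2 bytes.
Bytes at offsets 16..17: D0 A6.
In big-endian order the high byte comes first in memory.
The bytes are already most-significant first: 0xD0A6.
Top bit is set, so as a signed 16-bit value this is 0xD0A6 − 2^16 = -12122.

-12122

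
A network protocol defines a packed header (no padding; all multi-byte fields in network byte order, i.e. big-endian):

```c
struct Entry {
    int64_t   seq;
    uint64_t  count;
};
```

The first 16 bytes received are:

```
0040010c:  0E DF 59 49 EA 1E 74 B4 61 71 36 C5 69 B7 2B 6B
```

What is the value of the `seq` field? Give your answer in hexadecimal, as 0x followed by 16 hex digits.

`seq` is the first field, at byte offset 0, occupying 8 bytes.
Bytes at offsets 0..7: 0E DF 59 49 EA 1E 74 B4.
In big-endian order the high byte comes first in memory.
The bytes are already most-significant first: 0x0EDF5949EA1E74B4.

0x0EDF5949EA1E74B4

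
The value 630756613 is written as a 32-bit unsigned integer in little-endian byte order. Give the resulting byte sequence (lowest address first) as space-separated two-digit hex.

05 95 98 25

630756613 in hexadecimal, padded to 32 bits, is 0x25989505.
Split into bytes (most-significant first): 25 98 95 05.
Little-endian: lowest address holds the least-significant byte.
So at ascending addresses the bytes are 05 95 98 25.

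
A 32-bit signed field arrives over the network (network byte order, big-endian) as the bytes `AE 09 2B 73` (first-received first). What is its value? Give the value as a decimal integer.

-1375130765

Big-endian stores the most-significant byte at the lowest address.
The bytes are already most-significant first: 0xAE092B73.
Top bit is set, so as a signed 32-bit value this is 0xAE092B73 − 2^32 = -1375130765.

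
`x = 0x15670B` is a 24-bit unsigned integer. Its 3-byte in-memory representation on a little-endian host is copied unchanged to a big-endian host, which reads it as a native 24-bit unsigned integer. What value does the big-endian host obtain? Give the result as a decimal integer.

747285

Stored little-endian, the bytes at ascending addresses are 0B 67 15.
Read back as big-endian, the last byte is least significant, giving 0x0B6715.
0x0B6715 = 747285.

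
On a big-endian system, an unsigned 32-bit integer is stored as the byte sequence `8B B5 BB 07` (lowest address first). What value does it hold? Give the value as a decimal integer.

2343942919

Big-endian: lowest address holds the most-significant byte.
The bytes are already most-significant first: 0x8BB5BB07.
0x8BB5BB07 = 2343942919.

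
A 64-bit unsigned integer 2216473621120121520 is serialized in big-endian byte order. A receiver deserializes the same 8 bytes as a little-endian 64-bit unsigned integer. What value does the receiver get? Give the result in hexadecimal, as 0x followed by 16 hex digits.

0xB07AE3D8037FC21E

2216473621120121520 in 64-bit hexadecimal is 0x1EC27F03D8E37AB0.
Stored big-endian, the bytes at ascending addresses are 1E C2 7F 03 D8 E3 7A B0.
Read back as little-endian, the first byte is least significant, giving 0xB07AE3D8037FC21E.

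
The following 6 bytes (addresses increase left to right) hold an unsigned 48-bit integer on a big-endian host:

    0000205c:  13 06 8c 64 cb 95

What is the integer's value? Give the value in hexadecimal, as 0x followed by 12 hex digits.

In big-endian order the high byte comes first in memory.
The bytes are already most-significant first: 0x13068C64CB95.

0x13068C64CB95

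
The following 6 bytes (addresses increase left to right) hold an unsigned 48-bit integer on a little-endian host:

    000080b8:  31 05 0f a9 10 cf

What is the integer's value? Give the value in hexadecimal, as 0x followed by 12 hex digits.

0xCF10A90F0531

Little-endian stores the least-significant byte at the lowest address.
Reassemble most-significant byte first: CF 10 A9 0F 05 31 → 0xCF10A90F0531.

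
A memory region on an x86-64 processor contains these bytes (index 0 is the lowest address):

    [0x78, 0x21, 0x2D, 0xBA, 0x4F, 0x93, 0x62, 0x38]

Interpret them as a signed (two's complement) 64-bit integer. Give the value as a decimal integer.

4062971784476828024

Little-endian: lowest address holds the least-significant byte.
Reassemble most-significant byte first: 38 62 93 4F BA 2D 21 78 → 0x3862934FBA2D2178.
0x3862934FBA2D2178 = 4062971784476828024.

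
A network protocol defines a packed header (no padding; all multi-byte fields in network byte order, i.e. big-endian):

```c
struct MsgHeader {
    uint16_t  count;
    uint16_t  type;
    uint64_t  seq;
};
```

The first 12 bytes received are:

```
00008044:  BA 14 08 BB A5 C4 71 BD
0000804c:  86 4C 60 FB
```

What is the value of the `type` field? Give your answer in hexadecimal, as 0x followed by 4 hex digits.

`type` follows `count` (2 bytes), so it starts at byte offset 2 and occupies 2 bytes.
Bytes at offsets 2..3: 08 BB.
In big-endian order the high byte comes first in memory.
The bytes are already most-significant first: 0x08BB.

0x08BB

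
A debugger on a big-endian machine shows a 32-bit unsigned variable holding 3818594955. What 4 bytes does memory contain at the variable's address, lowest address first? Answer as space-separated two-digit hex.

3818594955 in hexadecimal, padded to 32 bits, is 0xE39B228B.
Split into bytes (most-significant first): E3 9B 22 8B.
In big-endian order the high byte comes first in memory.
So the memory order matches the most-significant-first order: E3 9B 22 8B.

E3 9B 22 8B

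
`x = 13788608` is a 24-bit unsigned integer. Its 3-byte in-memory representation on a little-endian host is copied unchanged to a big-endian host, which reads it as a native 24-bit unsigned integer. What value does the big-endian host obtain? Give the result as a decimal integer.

13788608 in 24-bit hexadecimal is 0xD265C0.
Stored little-endian, the bytes at ascending addresses are C0 65 D2.
Read back as big-endian, the last byte is least significant, giving 0xC065D2.
0xC065D2 = 12608978.

12608978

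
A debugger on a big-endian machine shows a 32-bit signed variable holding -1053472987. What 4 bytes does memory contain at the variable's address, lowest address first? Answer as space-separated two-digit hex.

Two's complement of -1053472987 in 32 bits: 1053472987 = 0x3ECAB8DB; invert → 0xC1354724; add 1 → 0xC1354725.
Split into bytes (most-significant first): C1 35 47 25.
In big-endian order the high byte comes first in memory.
So the memory order matches the most-significant-first order: C1 35 47 25.

C1 35 47 25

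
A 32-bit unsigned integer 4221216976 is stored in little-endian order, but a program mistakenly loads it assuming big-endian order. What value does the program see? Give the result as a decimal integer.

3500710651

4221216976 in 32-bit hexadecimal is 0xFB9AA8D0.
Stored little-endian, the bytes at ascending addresses are D0 A8 9A FB.
Read back as big-endian, the last byte is least significant, giving 0xD0A89AFB.
0xD0A89AFB = 3500710651.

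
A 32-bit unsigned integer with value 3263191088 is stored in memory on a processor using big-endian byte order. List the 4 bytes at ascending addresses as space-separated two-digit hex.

3263191088 in hexadecimal, padded to 32 bits, is 0xC2805830.
Split into bytes (most-significant first): C2 80 58 30.
In big-endian order the high byte comes first in memory.
So the memory order matches the most-significant-first order: C2 80 58 30.

C2 80 58 30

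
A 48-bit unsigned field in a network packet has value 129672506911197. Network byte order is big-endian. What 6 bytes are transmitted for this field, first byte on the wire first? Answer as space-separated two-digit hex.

75 EF BB B6 29 DD

129672506911197 in hexadecimal, padded to 48 bits, is 0x75EFBBB629DD.
Split into bytes (most-significant first): 75 EF BB B6 29 DD.
Big-endian stores the most-significant byte at the lowest address.
So the memory order matches the most-significant-first order: 75 EF BB B6 29 DD.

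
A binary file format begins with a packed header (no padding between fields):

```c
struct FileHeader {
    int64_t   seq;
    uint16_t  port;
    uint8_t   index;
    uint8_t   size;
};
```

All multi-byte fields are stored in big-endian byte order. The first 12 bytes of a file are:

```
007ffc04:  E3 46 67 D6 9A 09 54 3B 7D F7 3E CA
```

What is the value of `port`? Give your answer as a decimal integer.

32247

`port` follows `seq` (8 bytes), so it starts at byte offset 8 and occupies 2 bytes.
Bytes at offsets 8..9: 7D F7.
Big-endian stores the most-significant byte at the lowest address.
The bytes are already most-significant first: 0x7DF7.
0x7DF7 = 32247.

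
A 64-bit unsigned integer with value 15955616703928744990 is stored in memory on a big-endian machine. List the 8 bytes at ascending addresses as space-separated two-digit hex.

DD 6D BC DB 11 F6 3C 1E

15955616703928744990 in hexadecimal, padded to 64 bits, is 0xDD6DBCDB11F63C1E.
Split into bytes (most-significant first): DD 6D BC DB 11 F6 3C 1E.
Big-endian: lowest address holds the most-significant byte.
So the memory order matches the most-significant-first order: DD 6D BC DB 11 F6 3C 1E.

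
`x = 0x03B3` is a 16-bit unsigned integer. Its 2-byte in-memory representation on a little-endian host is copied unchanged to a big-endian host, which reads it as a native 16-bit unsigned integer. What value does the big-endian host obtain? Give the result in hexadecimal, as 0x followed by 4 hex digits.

Stored little-endian, the bytes at ascending addresses are B3 03.
Read back as big-endian, the last byte is least significant, giving 0xB303.

0xB303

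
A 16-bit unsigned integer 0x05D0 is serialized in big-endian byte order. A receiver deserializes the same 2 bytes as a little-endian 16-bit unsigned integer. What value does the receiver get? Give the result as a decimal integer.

Stored big-endian, the bytes at ascending addresses are 05 D0.
Read back as little-endian, the first byte is least significant, giving 0xD005.
0xD005 = 53253.

53253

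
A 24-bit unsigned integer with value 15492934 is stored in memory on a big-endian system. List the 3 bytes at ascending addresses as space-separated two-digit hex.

EC 67 46

15492934 in hexadecimal, padded to 24 bits, is 0xEC6746.
Split into bytes (most-significant first): EC 67 46.
Big-endian: lowest address holds the most-significant byte.
So the memory order matches the most-significant-first order: EC 67 46.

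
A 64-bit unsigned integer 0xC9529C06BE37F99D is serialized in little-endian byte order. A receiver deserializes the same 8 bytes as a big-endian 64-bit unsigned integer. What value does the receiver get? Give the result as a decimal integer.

11383190822449861321

Stored little-endian, the bytes at ascending addresses are 9D F9 37 BE 06 9C 52 C9.
Read back as big-endian, the last byte is least significant, giving 0x9DF937BE069C52C9.
0x9DF937BE069C52C9 = 11383190822449861321.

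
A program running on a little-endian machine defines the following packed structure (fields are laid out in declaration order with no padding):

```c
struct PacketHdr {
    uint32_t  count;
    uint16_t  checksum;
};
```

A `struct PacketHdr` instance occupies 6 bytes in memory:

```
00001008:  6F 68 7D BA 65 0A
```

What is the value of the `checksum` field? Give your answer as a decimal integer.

`checksum` follows `count` (4 bytes), so it starts at byte offset 4 and occupies 2 bytes.
Bytes at offsets 4..5: 65 0A.
Little-endian: lowest address holds the least-significant byte.
Reassemble most-significant byte first: 0A 65 → 0x0A65.
0x0A65 = 2661.

2661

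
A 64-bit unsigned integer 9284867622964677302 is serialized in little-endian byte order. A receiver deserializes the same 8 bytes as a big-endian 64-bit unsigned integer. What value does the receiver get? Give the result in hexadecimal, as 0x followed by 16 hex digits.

9284867622964677302 in 64-bit hexadecimal is 0x80DA79E8E555CAB6.
Stored little-endian, the bytes at ascending addresses are B6 CA 55 E5 E8 79 DA 80.
Read back as big-endian, the last byte is least significant, giving 0xB6CA55E5E879DA80.

0xB6CA55E5E879DA80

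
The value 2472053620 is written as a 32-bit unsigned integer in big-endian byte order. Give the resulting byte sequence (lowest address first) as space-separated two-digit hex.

93 58 8B 74

2472053620 in hexadecimal, padded to 32 bits, is 0x93588B74.
Split into bytes (most-significant first): 93 58 8B 74.
Big-endian stores the most-significant byte at the lowest address.
So the memory order matches the most-significant-first order: 93 58 8B 74.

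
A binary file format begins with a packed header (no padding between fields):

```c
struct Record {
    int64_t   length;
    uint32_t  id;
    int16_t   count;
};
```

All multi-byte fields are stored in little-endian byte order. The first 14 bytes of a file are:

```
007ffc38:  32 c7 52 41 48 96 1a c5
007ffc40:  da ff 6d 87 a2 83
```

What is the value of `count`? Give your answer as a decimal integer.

`count` follows `length` (8 B), `id` (4 B), so it starts at offset 8 + 4 = 12 and occupies 2 bytes.
Bytes at offsets 12..13: A2 83.
Little-endian: lowest address holds the least-significant byte.
Reassemble most-significant byte first: 83 A2 → 0x83A2.
Top bit is set, so as a signed 16-bit value this is 0x83A2 − 2^16 = -31838.

-31838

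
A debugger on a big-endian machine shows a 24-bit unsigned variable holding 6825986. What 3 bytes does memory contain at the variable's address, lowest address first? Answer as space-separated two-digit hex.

68 28 02

6825986 in hexadecimal, padded to 24 bits, is 0x682802.
Split into bytes (most-significant first): 68 28 02.
Big-endian stores the most-significant byte at the lowest address.
So the memory order matches the most-significant-first order: 68 28 02.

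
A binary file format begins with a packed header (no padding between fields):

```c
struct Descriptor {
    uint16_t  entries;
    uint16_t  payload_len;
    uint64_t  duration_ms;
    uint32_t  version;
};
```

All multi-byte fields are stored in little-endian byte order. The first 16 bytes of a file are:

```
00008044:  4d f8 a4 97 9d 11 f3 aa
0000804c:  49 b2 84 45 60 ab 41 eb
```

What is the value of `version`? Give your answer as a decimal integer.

3946949472

`version` follows `entries` (2 B), `payload_len` (2 B), `duration_ms` (8 B), so it starts at offset 2 + 2 + 8 = 12 and occupies 4 bytes.
Bytes at offsets 12..15: 60 AB 41 EB.
Little-endian stores the least-significant byte at the lowest address.
Reassemble most-significant byte first: EB 41 AB 60 → 0xEB41AB60.
0xEB41AB60 = 3946949472.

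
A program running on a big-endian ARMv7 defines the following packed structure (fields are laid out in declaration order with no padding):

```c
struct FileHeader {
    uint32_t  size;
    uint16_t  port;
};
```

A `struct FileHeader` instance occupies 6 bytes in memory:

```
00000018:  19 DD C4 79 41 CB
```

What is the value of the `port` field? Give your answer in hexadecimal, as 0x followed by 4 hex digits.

`port` follows `size` (4 bytes), so it starts at byte offset 4 and occupies 2 bytes.
Bytes at offsets 4..5: 41 CB.
In big-endian order the high byte comes first in memory.
The bytes are already most-significant first: 0x41CB.

0x41CB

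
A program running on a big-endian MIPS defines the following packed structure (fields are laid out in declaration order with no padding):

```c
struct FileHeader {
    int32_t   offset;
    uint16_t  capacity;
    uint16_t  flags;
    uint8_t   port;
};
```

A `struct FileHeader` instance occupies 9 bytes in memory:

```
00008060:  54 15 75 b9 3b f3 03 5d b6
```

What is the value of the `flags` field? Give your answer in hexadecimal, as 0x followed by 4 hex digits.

0x035D

`flags` follows `offset` (4 B), `capacity` (2 B), so it starts at offset 4 + 2 = 6 and occupies 2 bytes.
Bytes at offsets 6..7: 03 5D.
In big-endian order the high byte comes first in memory.
The bytes are already most-significant first: 0x035D.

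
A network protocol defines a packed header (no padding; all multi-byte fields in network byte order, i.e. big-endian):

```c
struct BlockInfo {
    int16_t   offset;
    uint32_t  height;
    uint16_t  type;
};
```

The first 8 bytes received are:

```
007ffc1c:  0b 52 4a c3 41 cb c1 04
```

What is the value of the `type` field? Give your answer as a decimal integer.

`type` follows `offset` (2 B), `height` (4 B), so it starts at offset 2 + 4 = 6 and occupies 2 bytes.
Bytes at offsets 6..7: C1 04.
Big-endian: lowest address holds the most-significant byte.
The bytes are already most-significant first: 0xC104.
0xC104 = 49412.

49412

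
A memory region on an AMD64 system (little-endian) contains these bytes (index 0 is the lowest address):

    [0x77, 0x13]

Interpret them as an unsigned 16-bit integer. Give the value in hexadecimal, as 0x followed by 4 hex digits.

0x1377

Little-endian stores the least-significant byte at the lowest address.
Reassemble most-significant byte first: 13 77 → 0x1377.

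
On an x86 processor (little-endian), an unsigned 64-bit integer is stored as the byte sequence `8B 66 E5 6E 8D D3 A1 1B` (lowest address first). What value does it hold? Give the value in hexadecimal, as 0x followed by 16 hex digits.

Little-endian stores the least-significant byte at the lowest address.
Reassemble most-significant byte first: 1B A1 D3 8D 6E E5 66 8B → 0x1BA1D38D6EE5668B.

0x1BA1D38D6EE5668B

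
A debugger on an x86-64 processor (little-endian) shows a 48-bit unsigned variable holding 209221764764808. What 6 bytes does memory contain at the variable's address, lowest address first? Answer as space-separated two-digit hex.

209221764764808 in hexadecimal, padded to 48 bits, is 0xBE493CF7D488.
Split into bytes (most-significant first): BE 49 3C F7 D4 88.
Little-endian stores the least-significant byte at the lowest address.
So at ascending addresses the bytes are 88 D4 F7 3C 49 BE.

88 D4 F7 3C 49 BE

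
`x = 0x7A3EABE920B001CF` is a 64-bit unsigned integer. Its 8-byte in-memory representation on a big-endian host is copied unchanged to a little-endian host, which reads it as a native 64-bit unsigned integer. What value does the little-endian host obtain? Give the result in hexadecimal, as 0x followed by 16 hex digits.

Stored big-endian, the bytes at ascending addresses are 7A 3E AB E9 20 B0 01 CF.
Read back as little-endian, the first byte is least significant, giving 0xCF01B020E9AB3E7A.

0xCF01B020E9AB3E7A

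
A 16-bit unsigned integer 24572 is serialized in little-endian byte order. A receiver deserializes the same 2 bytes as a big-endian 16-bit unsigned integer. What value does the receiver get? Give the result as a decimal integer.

64607

24572 in 16-bit hexadecimal is 0x5FFC.
Stored little-endian, the bytes at ascending addresses are FC 5F.
Read back as big-endian, the last byte is least significant, giving 0xFC5F.
0xFC5F = 64607.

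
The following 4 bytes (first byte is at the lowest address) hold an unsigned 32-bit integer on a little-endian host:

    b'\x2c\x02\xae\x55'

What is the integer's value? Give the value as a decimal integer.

Little-endian: lowest address holds the least-significant byte.
Reassemble most-significant byte first: 55 AE 02 2C → 0x55AE022C.
0x55AE022C = 1437467180.

1437467180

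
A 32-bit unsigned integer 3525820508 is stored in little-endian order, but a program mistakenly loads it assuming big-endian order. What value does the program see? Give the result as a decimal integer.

1556096978

3525820508 in 32-bit hexadecimal is 0xD227C05C.
Stored little-endian, the bytes at ascending addresses are 5C C0 27 D2.
Read back as big-endian, the last byte is least significant, giving 0x5CC027D2.
0x5CC027D2 = 1556096978.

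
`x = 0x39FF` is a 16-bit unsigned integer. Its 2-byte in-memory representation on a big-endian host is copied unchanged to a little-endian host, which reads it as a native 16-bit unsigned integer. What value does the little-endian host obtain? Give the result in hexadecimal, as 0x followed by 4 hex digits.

0xFF39

Stored big-endian, the bytes at ascending addresses are 39 FF.
Read back as little-endian, the first byte is least significant, giving 0xFF39.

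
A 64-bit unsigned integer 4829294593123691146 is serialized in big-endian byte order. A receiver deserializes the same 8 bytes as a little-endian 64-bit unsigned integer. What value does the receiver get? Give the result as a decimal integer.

4829294593123691146 in 64-bit hexadecimal is 0x430519D882DA2A8A.
Stored big-endian, the bytes at ascending addresses are 43 05 19 D8 82 DA 2A 8A.
Read back as little-endian, the first byte is least significant, giving 0x8A2ADA82D8190543.
0x8A2ADA82D8190543 = 9956010181762024771.

9956010181762024771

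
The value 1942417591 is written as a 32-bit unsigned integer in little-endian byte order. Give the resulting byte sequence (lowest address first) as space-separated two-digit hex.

B7 F0 C6 73

1942417591 in hexadecimal, padded to 32 bits, is 0x73C6F0B7.
Split into bytes (most-significant first): 73 C6 F0 B7.
Little-endian: lowest address holds the least-significant byte.
So at ascending addresses the bytes are B7 F0 C6 73.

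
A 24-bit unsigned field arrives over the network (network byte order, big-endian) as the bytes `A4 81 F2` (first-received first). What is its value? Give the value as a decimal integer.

In big-endian order the high byte comes first in memory.
The bytes are already most-significant first: 0xA481F2.
0xA481F2 = 10781170.

10781170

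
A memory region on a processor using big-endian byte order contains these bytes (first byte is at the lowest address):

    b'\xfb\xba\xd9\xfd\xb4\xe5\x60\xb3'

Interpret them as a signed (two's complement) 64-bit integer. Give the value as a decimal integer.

-307693940836573005

Big-endian stores the most-significant byte at the lowest address.
The bytes are already most-significant first: 0xFBBAD9FDB4E560B3.
Top bit is set, so as a signed 64-bit value this is 0xFBBAD9FDB4E560B3 − 2^64 = -307693940836573005.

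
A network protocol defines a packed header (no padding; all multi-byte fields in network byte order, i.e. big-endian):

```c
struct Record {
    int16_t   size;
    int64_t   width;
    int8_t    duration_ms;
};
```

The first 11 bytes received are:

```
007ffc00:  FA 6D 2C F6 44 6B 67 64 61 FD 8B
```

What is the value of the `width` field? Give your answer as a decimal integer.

`width` follows `size` (2 bytes), so it starts at byte offset 2 and occupies 8 bytes.
Bytes at offsets 2..9: 2C F6 44 6B 67 64 61 FD.
In big-endian order the high byte comes first in memory.
The bytes are already most-significant first: 0x2CF6446B676461FD.
0x2CF6446B676461FD = 3239852210026471933.

3239852210026471933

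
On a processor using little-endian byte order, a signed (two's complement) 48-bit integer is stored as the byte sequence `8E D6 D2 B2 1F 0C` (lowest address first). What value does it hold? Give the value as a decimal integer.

Little-endian stores the least-significant byte at the lowest address.
Reassemble most-significant byte first: 0C 1F B2 D2 D6 8E → 0x0C1FB2D2D68E.
0x0C1FB2D2D68E = 13330283681422.

13330283681422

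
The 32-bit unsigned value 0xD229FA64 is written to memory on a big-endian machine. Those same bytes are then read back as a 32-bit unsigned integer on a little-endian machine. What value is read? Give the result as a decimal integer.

1694116306

Stored big-endian, the bytes at ascending addresses are D2 29 FA 64.
Read back as little-endian, the first byte is least significant, giving 0x64FA29D2.
0x64FA29D2 = 1694116306.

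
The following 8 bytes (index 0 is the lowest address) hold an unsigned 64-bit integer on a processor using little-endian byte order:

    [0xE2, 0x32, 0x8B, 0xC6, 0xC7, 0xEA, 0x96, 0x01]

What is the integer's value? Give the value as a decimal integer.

114536984294929122

In little-endian order the low byte comes first in memory.
Reassemble most-significant byte first: 01 96 EA C7 C6 8B 32 E2 → 0x0196EAC7C68B32E2.
0x0196EAC7C68B32E2 = 114536984294929122.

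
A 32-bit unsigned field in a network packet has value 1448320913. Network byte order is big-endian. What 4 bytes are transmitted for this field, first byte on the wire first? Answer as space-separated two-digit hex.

56 53 9F 91

1448320913 in hexadecimal, padded to 32 bits, is 0x56539F91.
Split into bytes (most-significant first): 56 53 9F 91.
In big-endian order the high byte comes first in memory.
So the memory order matches the most-significant-first order: 56 53 9F 91.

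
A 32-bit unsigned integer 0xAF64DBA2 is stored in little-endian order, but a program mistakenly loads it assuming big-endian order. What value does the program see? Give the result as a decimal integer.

2732287151

Stored little-endian, the bytes at ascending addresses are A2 DB 64 AF.
Read back as big-endian, the last byte is least significant, giving 0xA2DB64AF.
0xA2DB64AF = 2732287151.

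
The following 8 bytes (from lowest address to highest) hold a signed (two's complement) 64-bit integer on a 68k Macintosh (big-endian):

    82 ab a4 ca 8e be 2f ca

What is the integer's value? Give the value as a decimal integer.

In big-endian order the high byte comes first in memory.
The bytes are already most-significant first: 0x82ABA4CA8EBE2FCA.
Top bit is set, so as a signed 64-bit value this is 0x82ABA4CA8EBE2FCA − 2^64 = -9030943437876219958.

-9030943437876219958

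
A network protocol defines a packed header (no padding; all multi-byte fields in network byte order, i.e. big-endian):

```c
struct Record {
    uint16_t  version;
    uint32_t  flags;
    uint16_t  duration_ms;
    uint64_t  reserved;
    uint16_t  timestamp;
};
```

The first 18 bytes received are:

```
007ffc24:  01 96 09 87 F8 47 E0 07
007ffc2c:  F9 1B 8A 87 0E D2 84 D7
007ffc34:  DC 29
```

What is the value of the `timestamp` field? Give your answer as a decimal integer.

56361

`timestamp` follows `version` (2 B), `flags` (4 B), `duration_ms` (2 B), `reserved` (8 B), so it starts at offset 2 + 4 + 2 + 8 = 16 and occupies 2 bytes.
Bytes at offsets 16..17: DC 29.
In big-endian order the high byte comes first in memory.
The bytes are already most-significant first: 0xDC29.
0xDC29 = 56361.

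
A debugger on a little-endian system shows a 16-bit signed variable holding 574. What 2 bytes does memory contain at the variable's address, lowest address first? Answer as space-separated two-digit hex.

3E 02

574 in hexadecimal, padded to 16 bits, is 0x023E.
Split into bytes (most-significant first): 02 3E.
Little-endian stores the least-significant byte at the lowest address.
So at ascending addresses the bytes are 3E 02.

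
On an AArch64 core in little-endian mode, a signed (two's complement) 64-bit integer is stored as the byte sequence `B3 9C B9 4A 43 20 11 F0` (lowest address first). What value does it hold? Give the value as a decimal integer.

Little-endian: lowest address holds the least-significant byte.
Reassemble most-significant byte first: F0 11 20 43 4A B9 9C B3 → 0xF01120434AB99CB3.
Top bit is set, so as a signed 64-bit value this is 0xF01120434AB99CB3 − 2^64 = -1148100956614189901.

-1148100956614189901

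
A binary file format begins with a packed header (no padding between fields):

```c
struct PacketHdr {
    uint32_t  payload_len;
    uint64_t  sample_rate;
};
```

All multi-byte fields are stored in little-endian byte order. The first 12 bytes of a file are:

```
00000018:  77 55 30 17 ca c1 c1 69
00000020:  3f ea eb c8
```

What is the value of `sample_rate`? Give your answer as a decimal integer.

14477922985190736330

`sample_rate` follows `payload_len` (4 bytes), so it starts at byte offset 4 and occupies 8 bytes.
Bytes at offsets 4..11: CA C1 C1 69 3F EA EB C8.
Little-endian: lowest address holds the least-significant byte.
Reassemble most-significant byte first: C8 EB EA 3F 69 C1 C1 CA → 0xC8EBEA3F69C1C1CA.
0xC8EBEA3F69C1C1CA = 14477922985190736330.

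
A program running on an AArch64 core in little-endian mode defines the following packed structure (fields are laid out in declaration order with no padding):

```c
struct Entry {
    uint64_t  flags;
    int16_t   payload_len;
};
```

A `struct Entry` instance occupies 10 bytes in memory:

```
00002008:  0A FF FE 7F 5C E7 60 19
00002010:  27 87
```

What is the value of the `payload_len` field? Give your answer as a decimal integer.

`payload_len` follows `flags` (8 bytes), so it starts at byte offset 8 and occupies 2 bytes.
Bytes at offsets 8..9: 27 87.
In little-endian order the low byte comes first in memory.
Reassemble most-significant byte first: 87 27 → 0x8727.
Top bit is set, so as a signed 16-bit value this is 0x8727 − 2^16 = -30937.

-30937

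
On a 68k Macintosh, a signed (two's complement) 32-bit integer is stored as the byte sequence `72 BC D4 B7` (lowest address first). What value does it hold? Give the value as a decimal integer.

In big-endian order the high byte comes first in memory.
The bytes are already most-significant first: 0x72BCD4B7.
0x72BCD4B7 = 1924977847.

1924977847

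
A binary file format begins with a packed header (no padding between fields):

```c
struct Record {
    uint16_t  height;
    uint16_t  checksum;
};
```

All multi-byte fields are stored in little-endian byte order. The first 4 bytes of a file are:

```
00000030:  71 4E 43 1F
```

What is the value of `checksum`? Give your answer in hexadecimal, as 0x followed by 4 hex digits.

`checksum` follows `height` (2 bytes), so it starts at byte offset 2 and occupies 2 bytes.
Bytes at offsets 2..3: 43 1F.
Little-endian: lowest address holds the least-significant byte.
Reassemble most-significant byte first: 1F 43 → 0x1F43.

0x1F43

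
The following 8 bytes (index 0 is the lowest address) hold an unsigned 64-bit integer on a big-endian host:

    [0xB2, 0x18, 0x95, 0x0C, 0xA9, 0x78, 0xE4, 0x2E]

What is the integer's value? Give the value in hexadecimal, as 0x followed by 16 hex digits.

Big-endian: lowest address holds the most-significant byte.
The bytes are already most-significant first: 0xB218950CA978E42E.

0xB218950CA978E42E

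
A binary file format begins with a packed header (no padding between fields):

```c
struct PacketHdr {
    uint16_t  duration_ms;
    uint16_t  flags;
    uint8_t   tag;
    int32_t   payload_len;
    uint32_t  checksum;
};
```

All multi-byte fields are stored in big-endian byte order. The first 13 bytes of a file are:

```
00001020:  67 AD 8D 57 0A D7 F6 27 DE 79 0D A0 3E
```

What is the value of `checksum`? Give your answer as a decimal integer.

2030936126

`checksum` follows `duration_ms` (2 B), `flags` (2 B), `tag` (1 B), `payload_len` (4 B), so it starts at offset 2 + 2 + 1 + 4 = 9 and occupies 4 bytes.
Bytes at offsets 9..12: 79 0D A0 3E.
In big-endian order the high byte comes first in memory.
The bytes are already most-significant first: 0x790DA03E.
0x790DA03E = 2030936126.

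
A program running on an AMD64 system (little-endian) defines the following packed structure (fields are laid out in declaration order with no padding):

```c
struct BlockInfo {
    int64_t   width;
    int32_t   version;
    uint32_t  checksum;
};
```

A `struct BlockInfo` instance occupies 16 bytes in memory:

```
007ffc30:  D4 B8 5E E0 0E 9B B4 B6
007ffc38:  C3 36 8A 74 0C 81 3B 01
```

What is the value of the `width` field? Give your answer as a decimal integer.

`width` is the first field, at byte offset 0, occupying 8 bytes.
Bytes at offsets 0..7: D4 B8 5E E0 0E 9B B4 B6.
Little-endian stores the least-significant byte at the lowest address.
Reassemble most-significant byte first: B6 B4 9B 0E E0 5E B8 D4 → 0xB6B49B0EE05EB8D4.
Top bit is set, so as a signed 64-bit value this is 0xB6B49B0EE05EB8D4 − 2^64 = -5281425974802597676.

-5281425974802597676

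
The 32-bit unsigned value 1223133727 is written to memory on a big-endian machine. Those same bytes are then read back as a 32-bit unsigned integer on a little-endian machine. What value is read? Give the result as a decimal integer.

529196872

1223133727 in 32-bit hexadecimal is 0x48E78A1F.
Stored big-endian, the bytes at ascending addresses are 48 E7 8A 1F.
Read back as little-endian, the first byte is least significant, giving 0x1F8AE748.
0x1F8AE748 = 529196872.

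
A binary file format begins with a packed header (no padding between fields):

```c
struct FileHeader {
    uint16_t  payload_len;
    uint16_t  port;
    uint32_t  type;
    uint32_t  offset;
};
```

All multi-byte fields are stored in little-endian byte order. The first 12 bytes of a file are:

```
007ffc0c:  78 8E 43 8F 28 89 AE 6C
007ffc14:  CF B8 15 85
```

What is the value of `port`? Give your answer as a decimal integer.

36675

`port` follows `payload_len` (2 bytes), so it starts at byte offset 2 and occupies 2 bytes.
Bytes at offsets 2..3: 43 8F.
In little-endian order the low byte comes first in memory.
Reassemble most-significant byte first: 8F 43 → 0x8F43.
0x8F43 = 36675.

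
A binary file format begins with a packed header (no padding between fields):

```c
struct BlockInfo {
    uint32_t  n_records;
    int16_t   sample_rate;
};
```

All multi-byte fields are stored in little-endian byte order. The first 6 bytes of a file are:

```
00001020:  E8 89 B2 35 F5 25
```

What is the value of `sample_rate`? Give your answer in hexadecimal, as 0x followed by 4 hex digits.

0x25F5

`sample_rate` follows `n_records` (4 bytes), so it starts at byte offset 4 and occupies 2 bytes.
Bytes at offsets 4..5: F5 25.
Little-endian: lowest address holds the least-significant byte.
Reassemble most-significant byte first: 25 F5 → 0x25F5.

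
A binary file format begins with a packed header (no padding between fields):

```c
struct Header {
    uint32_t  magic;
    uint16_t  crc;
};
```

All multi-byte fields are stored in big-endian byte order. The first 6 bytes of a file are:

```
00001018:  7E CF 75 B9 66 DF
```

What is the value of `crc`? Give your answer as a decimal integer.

26335

`crc` follows `magic` (4 bytes), so it starts at byte offset 4 and occupies 2 bytes.
Bytes at offsets 4..5: 66 DF.
Big-endian: lowest address holds the most-significant byte.
The bytes are already most-significant first: 0x66DF.
0x66DF = 26335.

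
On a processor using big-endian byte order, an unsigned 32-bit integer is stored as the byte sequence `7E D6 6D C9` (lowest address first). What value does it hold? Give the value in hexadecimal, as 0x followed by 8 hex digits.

0x7ED66DC9

Big-endian: lowest address holds the most-significant byte.
The bytes are already most-significant first: 0x7ED66DC9.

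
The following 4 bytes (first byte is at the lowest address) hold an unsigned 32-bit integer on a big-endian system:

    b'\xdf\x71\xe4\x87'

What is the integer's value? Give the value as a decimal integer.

3748783239

Big-endian: lowest address holds the most-significant byte.
The bytes are already most-significant first: 0xDF71E487.
0xDF71E487 = 3748783239.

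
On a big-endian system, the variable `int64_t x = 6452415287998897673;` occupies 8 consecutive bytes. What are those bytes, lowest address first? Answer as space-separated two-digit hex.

6452415287998897673 in hexadecimal, padded to 64 bits, is 0x598B9584A0795E09.
Split into bytes (most-significant first): 59 8B 95 84 A0 79 5E 09.
Big-endian: lowest address holds the most-significant byte.
So the memory order matches the most-significant-first order: 59 8B 95 84 A0 79 5E 09.

59 8B 95 84 A0 79 5E 09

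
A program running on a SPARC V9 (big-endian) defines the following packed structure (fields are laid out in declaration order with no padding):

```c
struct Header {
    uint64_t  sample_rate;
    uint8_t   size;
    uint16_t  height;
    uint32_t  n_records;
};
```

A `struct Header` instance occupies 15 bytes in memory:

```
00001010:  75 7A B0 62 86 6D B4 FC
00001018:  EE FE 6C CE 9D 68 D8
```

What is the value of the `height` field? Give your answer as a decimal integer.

`height` follows `sample_rate` (8 B), `size` (1 B), so it starts at offset 8 + 1 = 9 and occupies 2 bytes.
Bytes at offsets 9..10: FE 6C.
Big-endian: lowest address holds the most-significant byte.
The bytes are already most-significant first: 0xFE6C.
0xFE6C = 65132.

65132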